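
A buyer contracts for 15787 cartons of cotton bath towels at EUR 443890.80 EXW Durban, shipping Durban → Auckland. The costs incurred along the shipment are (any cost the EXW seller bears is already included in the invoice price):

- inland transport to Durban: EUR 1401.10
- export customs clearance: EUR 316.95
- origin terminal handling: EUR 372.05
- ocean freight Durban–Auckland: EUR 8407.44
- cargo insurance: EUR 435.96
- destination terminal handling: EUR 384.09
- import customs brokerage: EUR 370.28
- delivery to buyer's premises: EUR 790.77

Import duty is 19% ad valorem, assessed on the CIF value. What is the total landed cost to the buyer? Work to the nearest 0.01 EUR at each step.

Total landed cost: EUR 542786.06

EXW: the seller makes goods available at their premises; the buyer bears all onward costs.
CIF value = EXW price + inland to port + export clearance + origin terminal + freight + insurance = 443890.80 + 1401.10 + 316.95 + 372.05 + 8407.44 + 435.96 = 454824.30
Import duty = 454824.30 × 19% = 86416.62
Buyer bears: inland to port 1401.10 + export clearance 316.95 + origin terminal 372.05 + freight 8407.44 + insurance 435.96 + destination terminal 384.09 + brokerage 370.28 + delivery 790.77 + duty 86416.62 = 98895.26
Landed cost = invoice 443890.80 + 98895.26 = 542786.06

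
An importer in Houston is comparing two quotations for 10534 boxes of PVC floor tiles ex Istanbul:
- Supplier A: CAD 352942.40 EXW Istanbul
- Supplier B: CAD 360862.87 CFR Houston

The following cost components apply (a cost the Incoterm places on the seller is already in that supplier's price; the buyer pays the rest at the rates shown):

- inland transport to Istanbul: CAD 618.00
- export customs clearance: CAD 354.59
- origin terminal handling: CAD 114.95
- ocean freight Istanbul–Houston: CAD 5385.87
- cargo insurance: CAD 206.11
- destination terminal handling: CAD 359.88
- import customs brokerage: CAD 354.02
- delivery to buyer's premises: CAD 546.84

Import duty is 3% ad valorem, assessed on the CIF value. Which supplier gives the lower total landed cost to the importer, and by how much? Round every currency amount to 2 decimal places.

Supplier A (EXW):
CIF value = EXW price + inland to port + export clearance + origin terminal + freight + insurance = 352942.40 + 618.00 + 354.59 + 114.95 + 5385.87 + 206.11 = 359621.92
Import duty = 359621.92 × 3% = 10788.66
Buyer bears (A): 618.00 + 354.59 + 114.95 + 5385.87 + 206.11 + 359.88 + 354.02 + 546.84 = 7940.26
Landed cost (A) = invoice 352942.40 + 7940.26 + duty 10788.66 = 371671.32
Supplier B (CFR):
CIF value = CFR price + insurance = 360862.87 + 206.11 = 361068.98
Import duty = 361068.98 × 3% = 10832.07
Buyer bears (B): 206.11 + 359.88 + 354.02 + 546.84 = 1466.85
Landed cost (B) = invoice 360862.87 + 1466.85 + duty 10832.07 = 373161.79
Difference = |371671.32 − 373161.79| = 1490.47

Supplier A is cheaper by CAD 1490.47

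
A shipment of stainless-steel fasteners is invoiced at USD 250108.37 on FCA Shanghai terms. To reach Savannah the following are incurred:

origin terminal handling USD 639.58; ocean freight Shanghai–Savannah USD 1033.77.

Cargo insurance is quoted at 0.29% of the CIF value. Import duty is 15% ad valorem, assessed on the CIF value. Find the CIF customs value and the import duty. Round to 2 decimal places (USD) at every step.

CIF value: USD 252514.01; import duty: USD 37877.10

Let C be the CIF value. C = FCA price + pre-shipment costs + freight + 0.29% × C
C − 0.29% × C = 250108.37 + 639.58 + 1033.77
0.9971 × C = 251781.72
C = 251781.72 / 0.9971 = 252514.01
Insurance premium = 0.29% × 252514.01 = 732.29
Import duty = 252514.01 × 15% = 37877.10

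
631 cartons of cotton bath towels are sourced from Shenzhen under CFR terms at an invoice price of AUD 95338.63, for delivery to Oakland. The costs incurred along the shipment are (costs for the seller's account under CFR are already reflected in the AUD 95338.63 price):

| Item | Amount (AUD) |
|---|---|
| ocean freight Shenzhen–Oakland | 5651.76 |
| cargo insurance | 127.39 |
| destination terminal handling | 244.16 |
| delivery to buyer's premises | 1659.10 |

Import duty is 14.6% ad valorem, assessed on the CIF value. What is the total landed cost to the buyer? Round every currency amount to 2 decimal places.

Total landed cost: AUD 111307.32

CFR: the seller pays costs through ocean freight to the destination port, but not insurance.
Already in the invoice (seller's account under CFR): freight — exclude.
CIF value = CFR price + insurance = 95338.63 + 127.39 = 95466.02
Import duty = 95466.02 × 14.6% = 13938.04
Buyer bears: insurance 127.39 + destination terminal 244.16 + delivery 1659.10 + duty 13938.04 = 15968.69
Landed cost = invoice 95338.63 + 15968.69 = 111307.32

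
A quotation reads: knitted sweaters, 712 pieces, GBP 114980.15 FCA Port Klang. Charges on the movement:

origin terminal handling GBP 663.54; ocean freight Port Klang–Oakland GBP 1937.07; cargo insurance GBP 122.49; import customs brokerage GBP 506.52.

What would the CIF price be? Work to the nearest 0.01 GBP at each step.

Not relevant to the conversion: brokerage — on the buyer under both terms; not part of either seller's price.
From FCA to CIF, the seller additionally bears: origin terminal, freight, insurance.
CIF price = 114980.15 + 663.54 + 1937.07 + 122.49 = 117703.25

CIF price: GBP 117703.25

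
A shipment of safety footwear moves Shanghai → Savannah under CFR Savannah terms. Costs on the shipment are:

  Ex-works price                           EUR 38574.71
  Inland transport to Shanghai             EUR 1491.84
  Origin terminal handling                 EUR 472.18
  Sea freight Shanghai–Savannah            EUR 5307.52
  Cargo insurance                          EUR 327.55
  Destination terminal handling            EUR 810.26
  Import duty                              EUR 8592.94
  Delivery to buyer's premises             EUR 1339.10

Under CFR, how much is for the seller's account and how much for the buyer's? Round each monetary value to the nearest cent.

Seller: EUR 45846.25; buyer: EUR 11069.85

CFR: the seller pays costs through ocean freight to the destination port, but not insurance.
Seller's account: goods 38574.71 + inland to port 1491.84 + origin terminal 472.18 + freight 5307.52 = 45846.25
Buyer's account: insurance 327.55 + destination terminal 810.26 + duty 8592.94 + delivery 1339.10 = 11069.85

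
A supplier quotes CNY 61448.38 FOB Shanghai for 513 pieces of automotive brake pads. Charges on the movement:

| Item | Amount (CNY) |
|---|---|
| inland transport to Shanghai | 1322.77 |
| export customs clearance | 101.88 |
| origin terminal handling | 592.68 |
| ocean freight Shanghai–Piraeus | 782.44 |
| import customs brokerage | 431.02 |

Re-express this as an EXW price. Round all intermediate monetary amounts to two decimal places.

EXW price: CNY 59431.05

Not relevant to the conversion: freight, brokerage — on the buyer under both terms; not part of either seller's price.
From FOB to EXW, the seller no longer bears: inland to port, export clearance, origin terminal.
EXW price = 61448.38 − 1322.77 − 101.88 − 592.68 = 59431.05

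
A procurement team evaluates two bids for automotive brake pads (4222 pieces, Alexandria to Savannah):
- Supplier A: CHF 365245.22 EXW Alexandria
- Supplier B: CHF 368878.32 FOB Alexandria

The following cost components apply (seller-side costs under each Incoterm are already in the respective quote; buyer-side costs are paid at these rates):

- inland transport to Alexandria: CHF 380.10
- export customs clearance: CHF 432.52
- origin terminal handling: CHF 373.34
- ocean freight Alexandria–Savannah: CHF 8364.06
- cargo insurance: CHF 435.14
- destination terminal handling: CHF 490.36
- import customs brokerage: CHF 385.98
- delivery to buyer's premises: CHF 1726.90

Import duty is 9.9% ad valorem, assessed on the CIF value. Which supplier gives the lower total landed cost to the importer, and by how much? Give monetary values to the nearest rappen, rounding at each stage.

Supplier A (EXW):
CIF value = EXW price + inland to port + export clearance + origin terminal + freight + insurance = 365245.22 + 380.10 + 432.52 + 373.34 + 8364.06 + 435.14 = 375230.38
Import duty = 375230.38 × 9.9% = 37147.81
Buyer bears (A): 380.10 + 432.52 + 373.34 + 8364.06 + 435.14 + 490.36 + 385.98 + 1726.90 = 12588.40
Landed cost (A) = invoice 365245.22 + 12588.40 + duty 37147.81 = 414981.43
Supplier B (FOB):
CIF value = FOB price + freight + insurance = 368878.32 + 8364.06 + 435.14 = 377677.52
Import duty = 377677.52 × 9.9% = 37390.07
Buyer bears (B): 8364.06 + 435.14 + 490.36 + 385.98 + 1726.90 = 11402.44
Landed cost (B) = invoice 368878.32 + 11402.44 + duty 37390.07 = 417670.83
Difference = |414981.43 − 417670.83| = 2689.40

Supplier A is cheaper by CHF 2689.40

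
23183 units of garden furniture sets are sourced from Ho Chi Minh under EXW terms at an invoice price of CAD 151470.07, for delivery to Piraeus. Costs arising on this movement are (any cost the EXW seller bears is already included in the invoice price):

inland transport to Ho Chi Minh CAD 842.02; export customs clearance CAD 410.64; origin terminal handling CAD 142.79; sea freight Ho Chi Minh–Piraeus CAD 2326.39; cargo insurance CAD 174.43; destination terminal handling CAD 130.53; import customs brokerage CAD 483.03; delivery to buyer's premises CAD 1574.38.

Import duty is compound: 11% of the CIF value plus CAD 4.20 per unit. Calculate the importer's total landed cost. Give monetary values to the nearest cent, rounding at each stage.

EXW: the seller makes goods available at their premises; the buyer bears all onward costs.
CIF value = EXW price + inland to port + export clearance + origin terminal + freight + insurance = 151470.07 + 842.02 + 410.64 + 142.79 + 2326.39 + 174.43 = 155366.34
Ad valorem component: 155366.34 × 11% = 17090.30
Specific component: 23183 × 4.20 = 97368.60
Import duty = 17090.30 + 97368.60 = 114458.90
Buyer bears: inland to port 842.02 + export clearance 410.64 + origin terminal 142.79 + freight 2326.39 + insurance 174.43 + destination terminal 130.53 + brokerage 483.03 + delivery 1574.38 + duty 114458.90 = 120543.11
Landed cost = invoice 151470.07 + 120543.11 = 272013.18

Total landed cost: CAD 272013.18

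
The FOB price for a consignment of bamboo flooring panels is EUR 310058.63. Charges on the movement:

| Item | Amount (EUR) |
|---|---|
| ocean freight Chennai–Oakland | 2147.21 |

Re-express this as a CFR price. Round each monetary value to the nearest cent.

From FOB to CFR, the seller additionally bears: freight.
CFR price = 310058.63 + 2147.21 = 312205.84

CFR price: EUR 312205.84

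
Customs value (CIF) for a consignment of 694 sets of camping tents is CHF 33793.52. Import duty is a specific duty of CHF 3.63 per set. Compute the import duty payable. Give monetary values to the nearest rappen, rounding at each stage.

Import duty = 694 × 3.63 = 2519.22

Import duty: CHF 2519.22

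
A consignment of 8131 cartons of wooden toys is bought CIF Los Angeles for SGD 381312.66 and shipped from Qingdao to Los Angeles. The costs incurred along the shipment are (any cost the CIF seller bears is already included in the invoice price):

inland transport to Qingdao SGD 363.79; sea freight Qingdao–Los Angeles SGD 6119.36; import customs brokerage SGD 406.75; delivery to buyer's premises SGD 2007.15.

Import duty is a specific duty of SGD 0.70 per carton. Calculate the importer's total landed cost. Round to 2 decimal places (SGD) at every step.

Total landed cost: SGD 389418.26

CIF: the seller pays costs through ocean freight and marine insurance to the destination port.
Already in the invoice (seller's account under CIF): inland to port, freight — exclude.
The CIF price already equals the CIF value: 381312.66
Import duty = 8131 × 0.70 = 5691.70
Buyer bears: brokerage 406.75 + delivery 2007.15 + duty 5691.70 = 8105.60
Landed cost = invoice 381312.66 + 8105.60 = 389418.26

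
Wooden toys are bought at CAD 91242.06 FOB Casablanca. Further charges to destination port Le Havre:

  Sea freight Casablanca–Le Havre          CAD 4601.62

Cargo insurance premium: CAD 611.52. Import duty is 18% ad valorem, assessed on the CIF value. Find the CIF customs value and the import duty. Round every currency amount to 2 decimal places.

CIF value: CAD 96455.20; import duty: CAD 17361.94

CIF = FOB price + freight + insurance
CIF = 91242.06 + 4601.62 + 611.52 = 96455.20
Import duty = 96455.20 × 18% = 17361.94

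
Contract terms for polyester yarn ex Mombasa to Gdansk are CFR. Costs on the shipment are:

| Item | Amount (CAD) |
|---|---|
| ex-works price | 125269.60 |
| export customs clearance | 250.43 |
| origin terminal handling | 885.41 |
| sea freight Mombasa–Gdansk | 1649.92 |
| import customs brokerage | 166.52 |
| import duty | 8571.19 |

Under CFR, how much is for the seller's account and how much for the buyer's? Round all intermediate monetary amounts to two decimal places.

Seller: CAD 128055.36; buyer: CAD 8737.71

CFR: the seller pays costs through ocean freight to the destination port, but not insurance.
Seller's account: goods 125269.60 + export clearance 250.43 + origin terminal 885.41 + freight 1649.92 = 128055.36
Buyer's account: brokerage 166.52 + duty 8571.19 = 8737.71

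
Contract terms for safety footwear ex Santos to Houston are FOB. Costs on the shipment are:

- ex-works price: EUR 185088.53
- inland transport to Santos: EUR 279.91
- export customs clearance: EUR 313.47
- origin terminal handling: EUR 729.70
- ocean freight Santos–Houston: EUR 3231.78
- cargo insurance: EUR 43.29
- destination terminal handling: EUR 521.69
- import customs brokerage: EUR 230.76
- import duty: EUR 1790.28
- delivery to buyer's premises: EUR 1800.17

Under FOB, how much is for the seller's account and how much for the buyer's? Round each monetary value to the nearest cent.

Seller: EUR 186411.61; buyer: EUR 7617.97

FOB: the seller bears costs until goods are on board at the origin port; the buyer bears freight, insurance and all costs thereafter.
Seller's account: goods 185088.53 + inland to port 279.91 + export clearance 313.47 + origin terminal 729.70 = 186411.61
Buyer's account: freight 3231.78 + insurance 43.29 + destination terminal 521.69 + brokerage 230.76 + duty 1790.28 + delivery 1800.17 = 7617.97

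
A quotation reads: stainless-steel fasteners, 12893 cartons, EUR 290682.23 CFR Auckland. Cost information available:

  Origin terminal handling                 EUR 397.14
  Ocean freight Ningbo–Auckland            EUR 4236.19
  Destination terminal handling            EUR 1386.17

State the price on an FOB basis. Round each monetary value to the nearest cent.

Not relevant to the conversion: origin terminal — on the seller under both CFR and FOB; already in the CFR price and stays in the FOB price. destination terminal — on the buyer under both terms; not part of either seller's price.
From CFR to FOB, the seller no longer bears: freight.
FOB price = 290682.23 − 4236.19 = 286446.04

FOB price: EUR 286446.04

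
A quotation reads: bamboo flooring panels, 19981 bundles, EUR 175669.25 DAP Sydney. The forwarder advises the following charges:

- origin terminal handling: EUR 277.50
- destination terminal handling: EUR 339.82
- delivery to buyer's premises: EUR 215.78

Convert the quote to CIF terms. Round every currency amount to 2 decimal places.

CIF price: EUR 175113.65

Not relevant to the conversion: origin terminal — on the seller under both DAP and CIF; already in the DAP price and stays in the CIF price.
From DAP to CIF, the seller no longer bears: destination terminal, delivery.
CIF price = 175669.25 − 339.82 − 215.78 = 175113.65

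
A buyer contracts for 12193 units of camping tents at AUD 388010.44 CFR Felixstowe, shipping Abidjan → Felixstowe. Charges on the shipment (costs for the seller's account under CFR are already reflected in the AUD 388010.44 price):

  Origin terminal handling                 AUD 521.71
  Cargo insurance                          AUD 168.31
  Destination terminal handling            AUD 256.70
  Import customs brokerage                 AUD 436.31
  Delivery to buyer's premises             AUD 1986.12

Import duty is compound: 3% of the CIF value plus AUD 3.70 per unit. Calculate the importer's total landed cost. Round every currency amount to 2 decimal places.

CFR: the seller pays costs through ocean freight to the destination port, but not insurance.
Already in the invoice (seller's account under CFR): origin terminal — exclude.
CIF value = CFR price + insurance = 388010.44 + 168.31 = 388178.75
Ad valorem component: 388178.75 × 3% = 11645.36
Specific component: 12193 × 3.70 = 45114.10
Import duty = 11645.36 + 45114.10 = 56759.46
Buyer bears: insurance 168.31 + destination terminal 256.70 + brokerage 436.31 + delivery 1986.12 + duty 56759.46 = 59606.90
Landed cost = invoice 388010.44 + 59606.90 = 447617.34

Total landed cost: AUD 447617.34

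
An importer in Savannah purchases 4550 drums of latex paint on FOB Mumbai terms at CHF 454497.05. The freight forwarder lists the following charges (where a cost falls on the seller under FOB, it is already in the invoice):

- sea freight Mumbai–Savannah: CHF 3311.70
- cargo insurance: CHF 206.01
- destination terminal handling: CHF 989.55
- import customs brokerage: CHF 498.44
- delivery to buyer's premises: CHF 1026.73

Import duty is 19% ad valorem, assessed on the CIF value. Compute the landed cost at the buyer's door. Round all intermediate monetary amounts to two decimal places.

Total landed cost: CHF 547552.28

FOB: the seller bears costs until goods are on board at the origin port; the buyer bears freight, insurance and all costs thereafter.
CIF value = FOB price + freight + insurance = 454497.05 + 3311.70 + 206.01 = 458014.76
Import duty = 458014.76 × 19% = 87022.80
Buyer bears: freight 3311.70 + insurance 206.01 + destination terminal 989.55 + brokerage 498.44 + delivery 1026.73 + duty 87022.80 = 93055.23
Landed cost = invoice 454497.05 + 93055.23 = 547552.28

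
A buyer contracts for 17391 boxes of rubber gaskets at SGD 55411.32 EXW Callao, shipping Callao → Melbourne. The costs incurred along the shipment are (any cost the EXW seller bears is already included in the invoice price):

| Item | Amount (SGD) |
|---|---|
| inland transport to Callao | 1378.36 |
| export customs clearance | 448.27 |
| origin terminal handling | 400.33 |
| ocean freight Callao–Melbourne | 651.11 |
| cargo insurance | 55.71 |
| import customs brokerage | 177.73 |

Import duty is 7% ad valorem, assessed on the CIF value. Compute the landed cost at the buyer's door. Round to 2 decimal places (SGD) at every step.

EXW: the seller makes goods available at their premises; the buyer bears all onward costs.
CIF value = EXW price + inland to port + export clearance + origin terminal + freight + insurance = 55411.32 + 1378.36 + 448.27 + 400.33 + 651.11 + 55.71 = 58345.10
Import duty = 58345.10 × 7% = 4084.16
Buyer bears: inland to port 1378.36 + export clearance 448.27 + origin terminal 400.33 + freight 651.11 + insurance 55.71 + brokerage 177.73 + duty 4084.16 = 7195.67
Landed cost = invoice 55411.32 + 7195.67 = 62606.99

Total landed cost: SGD 62606.99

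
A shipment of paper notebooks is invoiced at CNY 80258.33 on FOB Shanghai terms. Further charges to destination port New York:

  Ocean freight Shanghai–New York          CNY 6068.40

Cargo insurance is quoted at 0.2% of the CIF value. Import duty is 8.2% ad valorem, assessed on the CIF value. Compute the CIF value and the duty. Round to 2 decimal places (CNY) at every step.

Let C be the CIF value. C = FOB price + freight + 0.2% × C
C − 0.2% × C = 80258.33 + 6068.40
0.998 × C = 86326.73
C = 86326.73 / 0.998 = 86499.73
Insurance premium = 0.2% × 86499.73 = 173.00
Import duty = 86499.73 × 8.2% = 7092.98

CIF value: CNY 86499.73; import duty: CNY 7092.98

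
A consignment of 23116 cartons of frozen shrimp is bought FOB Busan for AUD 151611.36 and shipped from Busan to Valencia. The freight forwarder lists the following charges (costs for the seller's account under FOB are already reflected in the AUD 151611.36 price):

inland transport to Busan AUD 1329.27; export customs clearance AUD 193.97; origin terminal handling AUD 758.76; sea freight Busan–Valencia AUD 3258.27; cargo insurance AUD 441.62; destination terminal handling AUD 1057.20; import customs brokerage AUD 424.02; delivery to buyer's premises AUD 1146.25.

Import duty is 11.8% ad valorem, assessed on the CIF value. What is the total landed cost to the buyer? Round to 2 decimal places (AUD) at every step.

Total landed cost: AUD 176265.45

FOB: the seller bears costs until goods are on board at the origin port; the buyer bears freight, insurance and all costs thereafter.
Already in the invoice (seller's account under FOB): inland to port, export clearance, origin terminal — exclude.
CIF value = FOB price + freight + insurance = 151611.36 + 3258.27 + 441.62 = 155311.25
Import duty = 155311.25 × 11.8% = 18326.73
Buyer bears: freight 3258.27 + insurance 441.62 + destination terminal 1057.20 + brokerage 424.02 + delivery 1146.25 + duty 18326.73 = 24654.09
Landed cost = invoice 151611.36 + 24654.09 = 176265.45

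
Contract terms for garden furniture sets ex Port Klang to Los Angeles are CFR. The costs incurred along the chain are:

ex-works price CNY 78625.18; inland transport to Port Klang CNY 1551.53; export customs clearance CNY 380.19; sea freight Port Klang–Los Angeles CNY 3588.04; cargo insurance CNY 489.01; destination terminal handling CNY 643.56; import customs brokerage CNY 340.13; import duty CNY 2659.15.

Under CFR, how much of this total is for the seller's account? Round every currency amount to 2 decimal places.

CFR: the seller pays costs through ocean freight to the destination port, but not insurance.
Seller's account: goods 78625.18 + inland to port 1551.53 + export clearance 380.19 + freight 3588.04 = 84144.94
Buyer's account: insurance 489.01 + destination terminal 643.56 + brokerage 340.13 + duty 2659.15 = 4131.85

Seller's account: CNY 84144.94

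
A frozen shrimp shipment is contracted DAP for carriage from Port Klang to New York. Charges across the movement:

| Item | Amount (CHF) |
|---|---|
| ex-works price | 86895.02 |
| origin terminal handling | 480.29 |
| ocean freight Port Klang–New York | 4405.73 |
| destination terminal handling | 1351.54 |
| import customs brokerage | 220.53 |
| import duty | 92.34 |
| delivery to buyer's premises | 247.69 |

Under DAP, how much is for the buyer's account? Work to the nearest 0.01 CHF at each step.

DAP: the seller bears all costs to the named destination except import duty and clearance.
Seller's account: goods 86895.02 + origin terminal 480.29 + freight 4405.73 + destination terminal 1351.54 + delivery 247.69 = 93380.27
Buyer's account: brokerage 220.53 + duty 92.34 = 312.87

Buyer's account: CHF 312.87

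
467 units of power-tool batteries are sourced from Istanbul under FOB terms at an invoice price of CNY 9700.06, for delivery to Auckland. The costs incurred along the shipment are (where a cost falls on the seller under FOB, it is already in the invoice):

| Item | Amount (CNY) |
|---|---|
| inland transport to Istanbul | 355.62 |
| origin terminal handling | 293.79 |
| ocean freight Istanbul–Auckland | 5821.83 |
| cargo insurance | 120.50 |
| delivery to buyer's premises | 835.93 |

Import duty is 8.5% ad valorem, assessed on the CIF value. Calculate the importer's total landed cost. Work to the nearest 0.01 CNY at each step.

Total landed cost: CNY 17807.92

FOB: the seller bears costs until goods are on board at the origin port; the buyer bears freight, insurance and all costs thereafter.
Already in the invoice (seller's account under FOB): inland to port, origin terminal — exclude.
CIF value = FOB price + freight + insurance = 9700.06 + 5821.83 + 120.50 = 15642.39
Import duty = 15642.39 × 8.5% = 1329.60
Buyer bears: freight 5821.83 + insurance 120.50 + delivery 835.93 + duty 1329.60 = 8107.86
Landed cost = invoice 9700.06 + 8107.86 = 17807.92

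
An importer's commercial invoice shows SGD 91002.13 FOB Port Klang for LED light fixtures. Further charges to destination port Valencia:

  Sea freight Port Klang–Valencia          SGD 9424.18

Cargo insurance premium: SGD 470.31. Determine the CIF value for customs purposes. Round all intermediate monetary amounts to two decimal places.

CIF value: SGD 100896.62

CIF = FOB price + freight + insurance
CIF = 91002.13 + 9424.18 + 470.31 = 100896.62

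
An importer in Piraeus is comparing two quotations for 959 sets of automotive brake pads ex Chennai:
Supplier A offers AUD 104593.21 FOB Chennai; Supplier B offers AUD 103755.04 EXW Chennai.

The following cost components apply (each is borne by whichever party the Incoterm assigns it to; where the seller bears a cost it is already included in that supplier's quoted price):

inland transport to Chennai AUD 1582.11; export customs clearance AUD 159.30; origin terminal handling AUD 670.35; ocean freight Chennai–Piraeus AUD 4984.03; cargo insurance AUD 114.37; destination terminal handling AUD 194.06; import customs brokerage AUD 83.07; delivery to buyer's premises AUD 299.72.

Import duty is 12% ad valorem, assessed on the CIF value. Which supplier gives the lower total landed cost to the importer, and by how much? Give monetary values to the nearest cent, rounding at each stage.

Supplier A (FOB):
CIF value = FOB price + freight + insurance = 104593.21 + 4984.03 + 114.37 = 109691.61
Import duty = 109691.61 × 12% = 13162.99
Buyer bears (A): 4984.03 + 114.37 + 194.06 + 83.07 + 299.72 = 5675.25
Landed cost (A) = invoice 104593.21 + 5675.25 + duty 13162.99 = 123431.45
Supplier B (EXW):
CIF value = EXW price + inland to port + export clearance + origin terminal + freight + insurance = 103755.04 + 1582.11 + 159.30 + 670.35 + 4984.03 + 114.37 = 111265.20
Import duty = 111265.20 × 12% = 13351.82
Buyer bears (B): 1582.11 + 159.30 + 670.35 + 4984.03 + 114.37 + 194.06 + 83.07 + 299.72 = 8087.01
Landed cost (B) = invoice 103755.04 + 8087.01 + duty 13351.82 = 125193.87
Difference = |123431.45 − 125193.87| = 1762.42

Supplier A is cheaper by AUD 1762.42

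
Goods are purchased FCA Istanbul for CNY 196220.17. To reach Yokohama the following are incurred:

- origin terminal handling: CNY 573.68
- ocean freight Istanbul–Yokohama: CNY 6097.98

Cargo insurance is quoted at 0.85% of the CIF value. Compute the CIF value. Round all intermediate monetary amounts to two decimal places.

Let C be the CIF value. C = FCA price + pre-shipment costs + freight + 0.85% × C
C − 0.85% × C = 196220.17 + 573.68 + 6097.98
0.9915 × C = 202891.83
C = 202891.83 / 0.9915 = 204631.20
Insurance premium = 0.85% × 204631.20 = 1739.37

CIF value: CNY 204631.20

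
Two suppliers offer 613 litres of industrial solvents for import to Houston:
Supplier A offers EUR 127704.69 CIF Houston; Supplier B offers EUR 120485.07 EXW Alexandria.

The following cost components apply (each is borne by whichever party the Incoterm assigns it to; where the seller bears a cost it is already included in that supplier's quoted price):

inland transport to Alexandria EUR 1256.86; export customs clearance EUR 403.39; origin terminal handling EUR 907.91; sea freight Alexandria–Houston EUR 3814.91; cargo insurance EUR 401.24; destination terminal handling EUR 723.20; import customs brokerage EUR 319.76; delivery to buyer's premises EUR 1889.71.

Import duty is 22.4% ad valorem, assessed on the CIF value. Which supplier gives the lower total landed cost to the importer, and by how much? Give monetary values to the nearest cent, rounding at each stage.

Supplier A (CIF):
The CIF price already equals the CIF value: 127704.69
Import duty = 127704.69 × 22.4% = 28605.85
Buyer bears (A): 723.20 + 319.76 + 1889.71 = 2932.67
Landed cost (A) = invoice 127704.69 + 2932.67 + duty 28605.85 = 159243.21
Supplier B (EXW):
CIF value = EXW price + inland to port + export clearance + origin terminal + freight + insurance = 120485.07 + 1256.86 + 403.39 + 907.91 + 3814.91 + 401.24 = 127269.38
Import duty = 127269.38 × 22.4% = 28508.34
Buyer bears (B): 1256.86 + 403.39 + 907.91 + 3814.91 + 401.24 + 723.20 + 319.76 + 1889.71 = 9716.98
Landed cost (B) = invoice 120485.07 + 9716.98 + duty 28508.34 = 158710.39
Difference = |159243.21 − 158710.39| = 532.82

Supplier B is cheaper by EUR 532.82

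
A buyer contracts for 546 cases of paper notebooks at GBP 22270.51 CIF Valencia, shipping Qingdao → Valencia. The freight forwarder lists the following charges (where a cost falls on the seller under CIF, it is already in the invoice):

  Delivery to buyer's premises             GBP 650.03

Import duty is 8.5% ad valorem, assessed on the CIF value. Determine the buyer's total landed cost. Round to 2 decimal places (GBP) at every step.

CIF: the seller pays costs through ocean freight and marine insurance to the destination port.
The CIF price already equals the CIF value: 22270.51
Import duty = 22270.51 × 8.5% = 1892.99
Buyer bears: delivery 650.03 + duty 1892.99 = 2543.02
Landed cost = invoice 22270.51 + 2543.02 = 24813.53

Total landed cost: GBP 24813.53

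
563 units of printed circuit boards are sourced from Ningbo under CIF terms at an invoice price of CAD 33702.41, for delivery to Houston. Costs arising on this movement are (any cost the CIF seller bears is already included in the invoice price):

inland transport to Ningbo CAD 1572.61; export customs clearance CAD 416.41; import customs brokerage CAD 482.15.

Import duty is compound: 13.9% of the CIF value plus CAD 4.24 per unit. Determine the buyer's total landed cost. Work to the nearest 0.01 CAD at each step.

Total landed cost: CAD 41256.31

CIF: the seller pays costs through ocean freight and marine insurance to the destination port.
Already in the invoice (seller's account under CIF): inland to port, export clearance — exclude.
The CIF price already equals the CIF value: 33702.41
Ad valorem component: 33702.41 × 13.9% = 4684.63
Specific component: 563 × 4.24 = 2387.12
Import duty = 4684.63 + 2387.12 = 7071.75
Buyer bears: brokerage 482.15 + duty 7071.75 = 7553.90
Landed cost = invoice 33702.41 + 7553.90 = 41256.31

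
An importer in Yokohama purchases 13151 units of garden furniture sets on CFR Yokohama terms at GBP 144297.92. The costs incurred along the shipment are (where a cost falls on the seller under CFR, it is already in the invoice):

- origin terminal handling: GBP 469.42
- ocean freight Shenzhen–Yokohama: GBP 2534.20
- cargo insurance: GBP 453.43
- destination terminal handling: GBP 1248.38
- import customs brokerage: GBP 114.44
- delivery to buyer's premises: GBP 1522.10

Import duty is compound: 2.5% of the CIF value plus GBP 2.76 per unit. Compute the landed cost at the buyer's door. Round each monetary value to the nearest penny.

Total landed cost: GBP 187551.81

CFR: the seller pays costs through ocean freight to the destination port, but not insurance.
Already in the invoice (seller's account under CFR): origin terminal, freight — exclude.
CIF value = CFR price + insurance = 144297.92 + 453.43 = 144751.35
Ad valorem component: 144751.35 × 2.5% = 3618.78
Specific component: 13151 × 2.76 = 36296.76
Import duty = 3618.78 + 36296.76 = 39915.54
Buyer bears: insurance 453.43 + destination terminal 1248.38 + brokerage 114.44 + delivery 1522.10 + duty 39915.54 = 43253.89
Landed cost = invoice 144297.92 + 43253.89 = 187551.81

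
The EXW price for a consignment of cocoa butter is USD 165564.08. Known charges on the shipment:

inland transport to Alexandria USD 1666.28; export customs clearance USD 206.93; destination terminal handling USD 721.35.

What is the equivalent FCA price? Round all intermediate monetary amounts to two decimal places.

FCA price: USD 167437.29

Not relevant to the conversion: destination terminal — on the buyer under both terms; not part of either seller's price.
From EXW to FCA, the seller additionally bears: inland to port, export clearance.
FCA price = 165564.08 + 1666.28 + 206.93 = 167437.29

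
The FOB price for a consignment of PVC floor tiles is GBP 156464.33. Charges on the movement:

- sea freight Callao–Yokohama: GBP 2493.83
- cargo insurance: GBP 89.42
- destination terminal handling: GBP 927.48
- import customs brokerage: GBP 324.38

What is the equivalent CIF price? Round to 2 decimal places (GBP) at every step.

CIF price: GBP 159047.58

Not relevant to the conversion: destination terminal, brokerage — on the buyer under both terms; not part of either seller's price.
From FOB to CIF, the seller additionally bears: freight, insurance.
CIF price = 156464.33 + 2493.83 + 89.42 = 159047.58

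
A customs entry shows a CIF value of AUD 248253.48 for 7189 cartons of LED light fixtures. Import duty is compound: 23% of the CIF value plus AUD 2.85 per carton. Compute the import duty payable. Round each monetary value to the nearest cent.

Import duty: AUD 77586.95

Ad valorem component: 248253.48 × 23% = 57098.30
Specific component: 7189 × 2.85 = 20488.65
Import duty = 57098.30 + 20488.65 = 77586.95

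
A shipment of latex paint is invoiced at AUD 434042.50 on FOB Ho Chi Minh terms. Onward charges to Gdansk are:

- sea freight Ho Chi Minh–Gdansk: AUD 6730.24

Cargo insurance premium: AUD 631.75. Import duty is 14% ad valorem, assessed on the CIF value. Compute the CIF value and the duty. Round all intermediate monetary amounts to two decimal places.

CIF = FOB price + freight + insurance
CIF = 434042.50 + 6730.24 + 631.75 = 441404.49
Import duty = 441404.49 × 14% = 61796.63

CIF value: AUD 441404.49; import duty: AUD 61796.63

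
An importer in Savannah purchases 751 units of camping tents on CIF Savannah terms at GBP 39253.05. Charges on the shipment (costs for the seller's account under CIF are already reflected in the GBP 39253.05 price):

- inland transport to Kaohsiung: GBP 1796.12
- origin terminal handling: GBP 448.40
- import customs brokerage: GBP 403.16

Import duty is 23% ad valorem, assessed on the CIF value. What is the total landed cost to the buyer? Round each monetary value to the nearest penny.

CIF: the seller pays costs through ocean freight and marine insurance to the destination port.
Already in the invoice (seller's account under CIF): inland to port, origin terminal — exclude.
The CIF price already equals the CIF value: 39253.05
Import duty = 39253.05 × 23% = 9028.20
Buyer bears: brokerage 403.16 + duty 9028.20 = 9431.36
Landed cost = invoice 39253.05 + 9431.36 = 48684.41

Total landed cost: GBP 48684.41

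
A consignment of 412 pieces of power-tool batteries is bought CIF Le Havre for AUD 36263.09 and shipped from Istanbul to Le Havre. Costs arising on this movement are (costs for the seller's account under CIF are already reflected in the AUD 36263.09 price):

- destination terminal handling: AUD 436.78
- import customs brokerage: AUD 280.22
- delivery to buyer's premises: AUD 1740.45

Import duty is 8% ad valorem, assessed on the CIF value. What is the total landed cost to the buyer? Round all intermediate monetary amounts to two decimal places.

CIF: the seller pays costs through ocean freight and marine insurance to the destination port.
The CIF price already equals the CIF value: 36263.09
Import duty = 36263.09 × 8% = 2901.05
Buyer bears: destination terminal 436.78 + brokerage 280.22 + delivery 1740.45 + duty 2901.05 = 5358.50
Landed cost = invoice 36263.09 + 5358.50 = 41621.59

Total landed cost: AUD 41621.59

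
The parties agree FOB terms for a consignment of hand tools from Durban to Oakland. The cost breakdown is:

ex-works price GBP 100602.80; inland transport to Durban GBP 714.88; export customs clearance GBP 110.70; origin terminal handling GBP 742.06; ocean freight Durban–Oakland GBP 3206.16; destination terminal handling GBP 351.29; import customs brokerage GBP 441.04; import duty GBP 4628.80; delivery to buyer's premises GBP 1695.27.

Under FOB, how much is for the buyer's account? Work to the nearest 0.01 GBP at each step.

FOB: the seller bears costs until goods are on board at the origin port; the buyer bears freight, insurance and all costs thereafter.
Seller's account: goods 100602.80 + inland to port 714.88 + export clearance 110.70 + origin terminal 742.06 = 102170.44
Buyer's account: freight 3206.16 + destination terminal 351.29 + brokerage 441.04 + duty 4628.80 + delivery 1695.27 = 10322.56

Buyer's account: GBP 10322.56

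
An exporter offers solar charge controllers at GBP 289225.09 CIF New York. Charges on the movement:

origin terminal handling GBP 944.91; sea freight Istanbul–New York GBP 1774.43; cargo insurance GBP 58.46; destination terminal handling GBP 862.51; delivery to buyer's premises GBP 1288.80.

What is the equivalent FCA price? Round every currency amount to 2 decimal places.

FCA price: GBP 286447.29

Not relevant to the conversion: delivery, destination terminal — on the buyer under both terms; not part of either seller's price.
From CIF to FCA, the seller no longer bears: origin terminal, freight, insurance.
FCA price = 289225.09 − 944.91 − 1774.43 − 58.46 = 286447.29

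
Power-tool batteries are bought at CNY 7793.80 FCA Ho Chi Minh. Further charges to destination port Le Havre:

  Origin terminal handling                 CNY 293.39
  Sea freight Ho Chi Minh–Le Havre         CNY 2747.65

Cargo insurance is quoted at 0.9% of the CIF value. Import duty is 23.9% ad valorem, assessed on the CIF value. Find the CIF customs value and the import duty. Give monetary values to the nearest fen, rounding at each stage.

CIF value: CNY 10933.24; import duty: CNY 2613.04

Let C be the CIF value. C = FCA price + pre-shipment costs + freight + 0.9% × C
C − 0.9% × C = 7793.80 + 293.39 + 2747.65
0.991 × C = 10834.84
C = 10834.84 / 0.991 = 10933.24
Insurance premium = 0.9% × 10933.24 = 98.40
Import duty = 10933.24 × 23.9% = 2613.04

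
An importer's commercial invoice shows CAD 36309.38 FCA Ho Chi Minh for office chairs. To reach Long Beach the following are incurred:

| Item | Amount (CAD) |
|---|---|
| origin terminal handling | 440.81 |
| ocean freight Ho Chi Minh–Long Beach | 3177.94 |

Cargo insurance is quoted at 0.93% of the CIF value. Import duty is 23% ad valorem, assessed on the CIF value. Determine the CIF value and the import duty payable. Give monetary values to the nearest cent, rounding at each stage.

CIF value: CAD 40302.95; import duty: CAD 9269.68

Let C be the CIF value. C = FCA price + pre-shipment costs + freight + 0.93% × C
C − 0.93% × C = 36309.38 + 440.81 + 3177.94
0.9907 × C = 39928.13
C = 39928.13 / 0.9907 = 40302.95
Insurance premium = 0.93% × 40302.95 = 374.82
Import duty = 40302.95 × 23% = 9269.68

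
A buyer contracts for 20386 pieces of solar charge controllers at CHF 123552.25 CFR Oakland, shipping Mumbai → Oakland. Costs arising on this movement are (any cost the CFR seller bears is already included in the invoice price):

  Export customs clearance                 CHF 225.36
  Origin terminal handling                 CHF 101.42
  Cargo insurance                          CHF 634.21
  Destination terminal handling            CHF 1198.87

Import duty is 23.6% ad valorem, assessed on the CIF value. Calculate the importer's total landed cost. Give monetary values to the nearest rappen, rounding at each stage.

CFR: the seller pays costs through ocean freight to the destination port, but not insurance.
Already in the invoice (seller's account under CFR): export clearance, origin terminal — exclude.
CIF value = CFR price + insurance = 123552.25 + 634.21 = 124186.46
Import duty = 124186.46 × 23.6% = 29308.00
Buyer bears: insurance 634.21 + destination terminal 1198.87 + duty 29308.00 = 31141.08
Landed cost = invoice 123552.25 + 31141.08 = 154693.33

Total landed cost: CHF 154693.33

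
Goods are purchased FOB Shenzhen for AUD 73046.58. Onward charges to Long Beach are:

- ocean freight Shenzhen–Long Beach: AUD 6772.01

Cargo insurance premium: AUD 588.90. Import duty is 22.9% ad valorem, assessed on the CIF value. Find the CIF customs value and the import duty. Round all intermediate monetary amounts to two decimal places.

CIF value: AUD 80407.49; import duty: AUD 18413.32

CIF = FOB price + freight + insurance
CIF = 73046.58 + 6772.01 + 588.90 = 80407.49
Import duty = 80407.49 × 22.9% = 18413.32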